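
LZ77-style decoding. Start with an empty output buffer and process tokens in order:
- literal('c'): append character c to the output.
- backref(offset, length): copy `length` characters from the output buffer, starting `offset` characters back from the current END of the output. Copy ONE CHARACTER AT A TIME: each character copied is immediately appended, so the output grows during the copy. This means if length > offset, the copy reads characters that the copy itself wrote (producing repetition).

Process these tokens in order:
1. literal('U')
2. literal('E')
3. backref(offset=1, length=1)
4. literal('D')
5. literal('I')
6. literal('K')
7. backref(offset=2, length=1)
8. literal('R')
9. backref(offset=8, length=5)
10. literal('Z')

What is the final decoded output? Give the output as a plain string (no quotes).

Answer: UEEDIKIRUEEDIZ

Derivation:
Token 1: literal('U'). Output: "U"
Token 2: literal('E'). Output: "UE"
Token 3: backref(off=1, len=1). Copied 'E' from pos 1. Output: "UEE"
Token 4: literal('D'). Output: "UEED"
Token 5: literal('I'). Output: "UEEDI"
Token 6: literal('K'). Output: "UEEDIK"
Token 7: backref(off=2, len=1). Copied 'I' from pos 4. Output: "UEEDIKI"
Token 8: literal('R'). Output: "UEEDIKIR"
Token 9: backref(off=8, len=5). Copied 'UEEDI' from pos 0. Output: "UEEDIKIRUEEDI"
Token 10: literal('Z'). Output: "UEEDIKIRUEEDIZ"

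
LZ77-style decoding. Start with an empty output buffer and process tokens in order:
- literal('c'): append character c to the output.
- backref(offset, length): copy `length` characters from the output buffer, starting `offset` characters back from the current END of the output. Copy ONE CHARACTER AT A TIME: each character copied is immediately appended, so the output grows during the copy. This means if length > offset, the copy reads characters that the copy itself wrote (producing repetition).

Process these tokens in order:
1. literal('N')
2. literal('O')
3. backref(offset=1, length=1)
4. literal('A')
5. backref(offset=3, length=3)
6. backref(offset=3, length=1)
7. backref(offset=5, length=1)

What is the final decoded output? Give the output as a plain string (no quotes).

Answer: NOOAOOAOA

Derivation:
Token 1: literal('N'). Output: "N"
Token 2: literal('O'). Output: "NO"
Token 3: backref(off=1, len=1). Copied 'O' from pos 1. Output: "NOO"
Token 4: literal('A'). Output: "NOOA"
Token 5: backref(off=3, len=3). Copied 'OOA' from pos 1. Output: "NOOAOOA"
Token 6: backref(off=3, len=1). Copied 'O' from pos 4. Output: "NOOAOOAO"
Token 7: backref(off=5, len=1). Copied 'A' from pos 3. Output: "NOOAOOAOA"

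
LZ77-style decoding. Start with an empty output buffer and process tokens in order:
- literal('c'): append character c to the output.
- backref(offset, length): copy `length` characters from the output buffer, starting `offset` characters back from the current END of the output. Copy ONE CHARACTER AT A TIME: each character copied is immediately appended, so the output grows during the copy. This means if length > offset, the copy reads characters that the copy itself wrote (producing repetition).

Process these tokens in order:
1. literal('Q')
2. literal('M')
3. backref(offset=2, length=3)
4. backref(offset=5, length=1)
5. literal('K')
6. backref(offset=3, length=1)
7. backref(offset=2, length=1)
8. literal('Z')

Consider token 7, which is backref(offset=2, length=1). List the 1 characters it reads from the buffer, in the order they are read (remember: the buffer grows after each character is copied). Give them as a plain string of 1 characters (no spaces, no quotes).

Answer: K

Derivation:
Token 1: literal('Q'). Output: "Q"
Token 2: literal('M'). Output: "QM"
Token 3: backref(off=2, len=3) (overlapping!). Copied 'QMQ' from pos 0. Output: "QMQMQ"
Token 4: backref(off=5, len=1). Copied 'Q' from pos 0. Output: "QMQMQQ"
Token 5: literal('K'). Output: "QMQMQQK"
Token 6: backref(off=3, len=1). Copied 'Q' from pos 4. Output: "QMQMQQKQ"
Token 7: backref(off=2, len=1). Buffer before: "QMQMQQKQ" (len 8)
  byte 1: read out[6]='K', append. Buffer now: "QMQMQQKQK"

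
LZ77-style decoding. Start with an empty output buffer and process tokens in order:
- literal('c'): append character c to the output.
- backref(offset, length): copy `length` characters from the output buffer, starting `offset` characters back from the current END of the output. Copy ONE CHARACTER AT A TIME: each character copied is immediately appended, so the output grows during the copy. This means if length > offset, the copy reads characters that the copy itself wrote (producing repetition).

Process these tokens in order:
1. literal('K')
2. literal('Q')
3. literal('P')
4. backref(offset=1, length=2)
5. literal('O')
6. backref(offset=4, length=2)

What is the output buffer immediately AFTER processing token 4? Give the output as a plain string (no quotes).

Token 1: literal('K'). Output: "K"
Token 2: literal('Q'). Output: "KQ"
Token 3: literal('P'). Output: "KQP"
Token 4: backref(off=1, len=2) (overlapping!). Copied 'PP' from pos 2. Output: "KQPPP"

Answer: KQPPP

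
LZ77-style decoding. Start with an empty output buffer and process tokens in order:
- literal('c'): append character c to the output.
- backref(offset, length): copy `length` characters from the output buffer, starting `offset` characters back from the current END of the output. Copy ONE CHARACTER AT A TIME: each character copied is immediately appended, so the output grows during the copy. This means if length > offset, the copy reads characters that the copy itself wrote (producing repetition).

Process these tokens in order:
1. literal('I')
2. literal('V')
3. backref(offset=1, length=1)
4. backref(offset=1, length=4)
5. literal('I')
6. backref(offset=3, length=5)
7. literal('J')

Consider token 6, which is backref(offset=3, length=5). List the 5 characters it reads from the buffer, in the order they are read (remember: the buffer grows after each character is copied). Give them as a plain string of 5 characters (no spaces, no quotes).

Token 1: literal('I'). Output: "I"
Token 2: literal('V'). Output: "IV"
Token 3: backref(off=1, len=1). Copied 'V' from pos 1. Output: "IVV"
Token 4: backref(off=1, len=4) (overlapping!). Copied 'VVVV' from pos 2. Output: "IVVVVVV"
Token 5: literal('I'). Output: "IVVVVVVI"
Token 6: backref(off=3, len=5). Buffer before: "IVVVVVVI" (len 8)
  byte 1: read out[5]='V', append. Buffer now: "IVVVVVVIV"
  byte 2: read out[6]='V', append. Buffer now: "IVVVVVVIVV"
  byte 3: read out[7]='I', append. Buffer now: "IVVVVVVIVVI"
  byte 4: read out[8]='V', append. Buffer now: "IVVVVVVIVVIV"
  byte 5: read out[9]='V', append. Buffer now: "IVVVVVVIVVIVV"

Answer: VVIVV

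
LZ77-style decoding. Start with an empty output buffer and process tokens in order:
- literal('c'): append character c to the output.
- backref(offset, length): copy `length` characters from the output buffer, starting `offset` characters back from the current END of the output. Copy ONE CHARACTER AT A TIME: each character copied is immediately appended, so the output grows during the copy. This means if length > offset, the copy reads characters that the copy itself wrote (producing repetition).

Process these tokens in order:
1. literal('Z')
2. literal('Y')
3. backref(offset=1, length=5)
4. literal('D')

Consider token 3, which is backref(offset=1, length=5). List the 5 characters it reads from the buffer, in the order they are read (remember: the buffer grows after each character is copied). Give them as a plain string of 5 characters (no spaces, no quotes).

Token 1: literal('Z'). Output: "Z"
Token 2: literal('Y'). Output: "ZY"
Token 3: backref(off=1, len=5). Buffer before: "ZY" (len 2)
  byte 1: read out[1]='Y', append. Buffer now: "ZYY"
  byte 2: read out[2]='Y', append. Buffer now: "ZYYY"
  byte 3: read out[3]='Y', append. Buffer now: "ZYYYY"
  byte 4: read out[4]='Y', append. Buffer now: "ZYYYYY"
  byte 5: read out[5]='Y', append. Buffer now: "ZYYYYYY"

Answer: YYYYY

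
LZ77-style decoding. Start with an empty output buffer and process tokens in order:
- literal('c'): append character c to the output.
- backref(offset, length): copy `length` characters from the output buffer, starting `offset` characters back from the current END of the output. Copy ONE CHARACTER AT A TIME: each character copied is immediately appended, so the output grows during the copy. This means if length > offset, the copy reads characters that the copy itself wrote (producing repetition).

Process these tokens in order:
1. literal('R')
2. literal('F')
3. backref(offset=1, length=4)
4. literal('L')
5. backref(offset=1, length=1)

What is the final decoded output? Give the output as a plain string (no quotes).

Token 1: literal('R'). Output: "R"
Token 2: literal('F'). Output: "RF"
Token 3: backref(off=1, len=4) (overlapping!). Copied 'FFFF' from pos 1. Output: "RFFFFF"
Token 4: literal('L'). Output: "RFFFFFL"
Token 5: backref(off=1, len=1). Copied 'L' from pos 6. Output: "RFFFFFLL"

Answer: RFFFFFLL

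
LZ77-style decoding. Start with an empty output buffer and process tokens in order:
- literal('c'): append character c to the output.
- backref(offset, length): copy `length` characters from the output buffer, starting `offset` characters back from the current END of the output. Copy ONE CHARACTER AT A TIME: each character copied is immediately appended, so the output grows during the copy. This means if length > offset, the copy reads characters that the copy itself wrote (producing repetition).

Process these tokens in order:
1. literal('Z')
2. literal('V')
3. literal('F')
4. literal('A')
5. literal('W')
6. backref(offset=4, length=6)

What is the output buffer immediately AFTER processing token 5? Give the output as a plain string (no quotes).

Token 1: literal('Z'). Output: "Z"
Token 2: literal('V'). Output: "ZV"
Token 3: literal('F'). Output: "ZVF"
Token 4: literal('A'). Output: "ZVFA"
Token 5: literal('W'). Output: "ZVFAW"

Answer: ZVFAW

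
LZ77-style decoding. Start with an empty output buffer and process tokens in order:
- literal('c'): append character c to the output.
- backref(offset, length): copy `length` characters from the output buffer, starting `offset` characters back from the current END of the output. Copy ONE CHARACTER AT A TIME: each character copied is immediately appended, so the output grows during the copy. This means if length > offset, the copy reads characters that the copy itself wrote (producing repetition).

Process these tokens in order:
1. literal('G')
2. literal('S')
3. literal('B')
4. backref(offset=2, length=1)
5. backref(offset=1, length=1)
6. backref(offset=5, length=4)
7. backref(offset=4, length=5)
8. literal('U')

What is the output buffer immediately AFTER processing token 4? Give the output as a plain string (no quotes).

Token 1: literal('G'). Output: "G"
Token 2: literal('S'). Output: "GS"
Token 3: literal('B'). Output: "GSB"
Token 4: backref(off=2, len=1). Copied 'S' from pos 1. Output: "GSBS"

Answer: GSBS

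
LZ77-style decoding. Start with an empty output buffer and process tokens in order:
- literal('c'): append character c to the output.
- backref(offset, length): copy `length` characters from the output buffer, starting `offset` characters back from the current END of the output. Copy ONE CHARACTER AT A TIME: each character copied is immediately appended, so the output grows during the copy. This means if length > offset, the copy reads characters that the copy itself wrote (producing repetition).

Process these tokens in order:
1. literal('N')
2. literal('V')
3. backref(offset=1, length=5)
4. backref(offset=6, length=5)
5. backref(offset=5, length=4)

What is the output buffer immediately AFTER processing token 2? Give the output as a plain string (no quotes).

Answer: NV

Derivation:
Token 1: literal('N'). Output: "N"
Token 2: literal('V'). Output: "NV"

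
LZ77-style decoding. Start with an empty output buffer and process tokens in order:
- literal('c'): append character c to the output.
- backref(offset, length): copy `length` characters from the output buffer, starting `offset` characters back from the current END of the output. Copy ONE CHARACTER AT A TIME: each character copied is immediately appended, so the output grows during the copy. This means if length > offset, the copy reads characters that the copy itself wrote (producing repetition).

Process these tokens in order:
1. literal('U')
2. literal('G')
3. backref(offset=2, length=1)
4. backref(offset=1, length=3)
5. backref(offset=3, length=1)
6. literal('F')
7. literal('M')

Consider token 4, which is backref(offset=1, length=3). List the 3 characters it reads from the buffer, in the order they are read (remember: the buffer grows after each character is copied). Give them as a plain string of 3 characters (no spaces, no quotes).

Token 1: literal('U'). Output: "U"
Token 2: literal('G'). Output: "UG"
Token 3: backref(off=2, len=1). Copied 'U' from pos 0. Output: "UGU"
Token 4: backref(off=1, len=3). Buffer before: "UGU" (len 3)
  byte 1: read out[2]='U', append. Buffer now: "UGUU"
  byte 2: read out[3]='U', append. Buffer now: "UGUUU"
  byte 3: read out[4]='U', append. Buffer now: "UGUUUU"

Answer: UUU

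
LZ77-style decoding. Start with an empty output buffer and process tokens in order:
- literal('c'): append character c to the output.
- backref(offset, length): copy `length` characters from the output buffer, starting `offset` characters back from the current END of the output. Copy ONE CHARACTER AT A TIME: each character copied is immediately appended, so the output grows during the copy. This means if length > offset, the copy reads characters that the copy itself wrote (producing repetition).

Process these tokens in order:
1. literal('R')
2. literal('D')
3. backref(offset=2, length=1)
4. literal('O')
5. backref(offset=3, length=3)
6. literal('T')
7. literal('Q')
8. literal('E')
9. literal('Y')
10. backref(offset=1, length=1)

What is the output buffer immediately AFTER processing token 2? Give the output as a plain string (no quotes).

Answer: RD

Derivation:
Token 1: literal('R'). Output: "R"
Token 2: literal('D'). Output: "RD"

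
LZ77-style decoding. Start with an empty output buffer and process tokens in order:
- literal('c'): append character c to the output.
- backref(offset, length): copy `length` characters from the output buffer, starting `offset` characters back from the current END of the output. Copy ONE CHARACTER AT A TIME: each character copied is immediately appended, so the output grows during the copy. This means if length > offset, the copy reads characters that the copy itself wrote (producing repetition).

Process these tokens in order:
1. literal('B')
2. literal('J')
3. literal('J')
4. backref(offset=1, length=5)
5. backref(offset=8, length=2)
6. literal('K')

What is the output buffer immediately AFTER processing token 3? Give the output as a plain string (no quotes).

Token 1: literal('B'). Output: "B"
Token 2: literal('J'). Output: "BJ"
Token 3: literal('J'). Output: "BJJ"

Answer: BJJ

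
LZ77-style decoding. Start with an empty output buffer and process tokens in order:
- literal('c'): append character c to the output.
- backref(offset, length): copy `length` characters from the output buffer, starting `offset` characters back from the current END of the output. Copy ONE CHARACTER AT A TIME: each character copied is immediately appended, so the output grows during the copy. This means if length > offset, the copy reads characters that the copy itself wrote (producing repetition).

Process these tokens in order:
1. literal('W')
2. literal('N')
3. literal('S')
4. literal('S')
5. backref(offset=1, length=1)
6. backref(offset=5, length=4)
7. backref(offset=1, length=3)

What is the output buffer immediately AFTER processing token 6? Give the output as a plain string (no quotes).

Answer: WNSSSWNSS

Derivation:
Token 1: literal('W'). Output: "W"
Token 2: literal('N'). Output: "WN"
Token 3: literal('S'). Output: "WNS"
Token 4: literal('S'). Output: "WNSS"
Token 5: backref(off=1, len=1). Copied 'S' from pos 3. Output: "WNSSS"
Token 6: backref(off=5, len=4). Copied 'WNSS' from pos 0. Output: "WNSSSWNSS"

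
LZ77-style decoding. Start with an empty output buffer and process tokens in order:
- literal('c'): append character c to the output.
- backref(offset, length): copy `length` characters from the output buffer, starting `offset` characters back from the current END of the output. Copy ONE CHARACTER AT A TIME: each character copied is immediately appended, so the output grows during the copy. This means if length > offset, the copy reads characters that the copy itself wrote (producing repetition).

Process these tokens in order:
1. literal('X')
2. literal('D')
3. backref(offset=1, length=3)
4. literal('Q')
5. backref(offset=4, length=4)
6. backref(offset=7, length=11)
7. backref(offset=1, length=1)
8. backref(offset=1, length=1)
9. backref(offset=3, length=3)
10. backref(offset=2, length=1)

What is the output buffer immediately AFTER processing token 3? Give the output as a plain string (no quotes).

Token 1: literal('X'). Output: "X"
Token 2: literal('D'). Output: "XD"
Token 3: backref(off=1, len=3) (overlapping!). Copied 'DDD' from pos 1. Output: "XDDDD"

Answer: XDDDD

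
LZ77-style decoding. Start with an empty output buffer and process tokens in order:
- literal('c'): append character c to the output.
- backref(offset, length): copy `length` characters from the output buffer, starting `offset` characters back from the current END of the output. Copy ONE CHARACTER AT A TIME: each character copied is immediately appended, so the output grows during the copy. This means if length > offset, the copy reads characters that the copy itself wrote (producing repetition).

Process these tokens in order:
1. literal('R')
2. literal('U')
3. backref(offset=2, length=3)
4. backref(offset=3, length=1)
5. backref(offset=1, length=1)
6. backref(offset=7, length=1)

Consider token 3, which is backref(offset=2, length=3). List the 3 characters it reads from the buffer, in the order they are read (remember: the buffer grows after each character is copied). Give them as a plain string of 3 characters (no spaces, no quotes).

Token 1: literal('R'). Output: "R"
Token 2: literal('U'). Output: "RU"
Token 3: backref(off=2, len=3). Buffer before: "RU" (len 2)
  byte 1: read out[0]='R', append. Buffer now: "RUR"
  byte 2: read out[1]='U', append. Buffer now: "RURU"
  byte 3: read out[2]='R', append. Buffer now: "RURUR"

Answer: RUR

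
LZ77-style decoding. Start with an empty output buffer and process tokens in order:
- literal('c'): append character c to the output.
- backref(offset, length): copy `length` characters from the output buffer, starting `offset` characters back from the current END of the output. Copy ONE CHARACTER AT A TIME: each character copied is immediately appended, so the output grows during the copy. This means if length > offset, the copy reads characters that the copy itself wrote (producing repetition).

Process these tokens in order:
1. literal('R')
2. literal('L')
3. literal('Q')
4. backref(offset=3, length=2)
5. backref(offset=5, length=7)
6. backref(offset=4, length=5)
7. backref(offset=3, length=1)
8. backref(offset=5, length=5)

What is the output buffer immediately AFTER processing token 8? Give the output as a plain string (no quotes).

Answer: RLQRLRLQRLRLRLRLRRLRLRR

Derivation:
Token 1: literal('R'). Output: "R"
Token 2: literal('L'). Output: "RL"
Token 3: literal('Q'). Output: "RLQ"
Token 4: backref(off=3, len=2). Copied 'RL' from pos 0. Output: "RLQRL"
Token 5: backref(off=5, len=7) (overlapping!). Copied 'RLQRLRL' from pos 0. Output: "RLQRLRLQRLRL"
Token 6: backref(off=4, len=5) (overlapping!). Copied 'RLRLR' from pos 8. Output: "RLQRLRLQRLRLRLRLR"
Token 7: backref(off=3, len=1). Copied 'R' from pos 14. Output: "RLQRLRLQRLRLRLRLRR"
Token 8: backref(off=5, len=5). Copied 'LRLRR' from pos 13. Output: "RLQRLRLQRLRLRLRLRRLRLRR"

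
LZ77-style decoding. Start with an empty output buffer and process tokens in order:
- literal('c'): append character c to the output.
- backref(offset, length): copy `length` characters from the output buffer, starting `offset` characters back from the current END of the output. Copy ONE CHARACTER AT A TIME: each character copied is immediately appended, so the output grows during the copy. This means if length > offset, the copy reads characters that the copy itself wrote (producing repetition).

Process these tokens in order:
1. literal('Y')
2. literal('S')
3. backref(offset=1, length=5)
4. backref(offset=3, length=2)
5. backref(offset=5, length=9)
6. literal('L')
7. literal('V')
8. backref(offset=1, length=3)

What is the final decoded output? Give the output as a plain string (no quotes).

Answer: YSSSSSSSSSSSSSSSSSLVVVV

Derivation:
Token 1: literal('Y'). Output: "Y"
Token 2: literal('S'). Output: "YS"
Token 3: backref(off=1, len=5) (overlapping!). Copied 'SSSSS' from pos 1. Output: "YSSSSSS"
Token 4: backref(off=3, len=2). Copied 'SS' from pos 4. Output: "YSSSSSSSS"
Token 5: backref(off=5, len=9) (overlapping!). Copied 'SSSSSSSSS' from pos 4. Output: "YSSSSSSSSSSSSSSSSS"
Token 6: literal('L'). Output: "YSSSSSSSSSSSSSSSSSL"
Token 7: literal('V'). Output: "YSSSSSSSSSSSSSSSSSLV"
Token 8: backref(off=1, len=3) (overlapping!). Copied 'VVV' from pos 19. Output: "YSSSSSSSSSSSSSSSSSLVVVV"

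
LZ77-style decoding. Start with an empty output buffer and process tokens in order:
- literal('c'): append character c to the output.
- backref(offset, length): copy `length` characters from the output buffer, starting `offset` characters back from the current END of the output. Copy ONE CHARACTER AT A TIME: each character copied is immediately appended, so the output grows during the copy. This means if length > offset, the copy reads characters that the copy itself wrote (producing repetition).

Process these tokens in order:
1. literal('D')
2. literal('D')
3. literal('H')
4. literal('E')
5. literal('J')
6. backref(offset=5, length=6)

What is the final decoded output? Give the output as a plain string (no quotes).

Token 1: literal('D'). Output: "D"
Token 2: literal('D'). Output: "DD"
Token 3: literal('H'). Output: "DDH"
Token 4: literal('E'). Output: "DDHE"
Token 5: literal('J'). Output: "DDHEJ"
Token 6: backref(off=5, len=6) (overlapping!). Copied 'DDHEJD' from pos 0. Output: "DDHEJDDHEJD"

Answer: DDHEJDDHEJD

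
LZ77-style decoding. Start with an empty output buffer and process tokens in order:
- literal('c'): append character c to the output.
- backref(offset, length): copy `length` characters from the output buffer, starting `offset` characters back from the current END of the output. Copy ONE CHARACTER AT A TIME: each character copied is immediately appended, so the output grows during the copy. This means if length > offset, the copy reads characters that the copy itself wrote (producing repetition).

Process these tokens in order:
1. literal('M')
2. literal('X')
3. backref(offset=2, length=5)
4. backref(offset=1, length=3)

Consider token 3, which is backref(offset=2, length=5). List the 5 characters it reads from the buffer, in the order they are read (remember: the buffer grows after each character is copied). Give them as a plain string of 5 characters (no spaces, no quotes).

Token 1: literal('M'). Output: "M"
Token 2: literal('X'). Output: "MX"
Token 3: backref(off=2, len=5). Buffer before: "MX" (len 2)
  byte 1: read out[0]='M', append. Buffer now: "MXM"
  byte 2: read out[1]='X', append. Buffer now: "MXMX"
  byte 3: read out[2]='M', append. Buffer now: "MXMXM"
  byte 4: read out[3]='X', append. Buffer now: "MXMXMX"
  byte 5: read out[4]='M', append. Buffer now: "MXMXMXM"

Answer: MXMXM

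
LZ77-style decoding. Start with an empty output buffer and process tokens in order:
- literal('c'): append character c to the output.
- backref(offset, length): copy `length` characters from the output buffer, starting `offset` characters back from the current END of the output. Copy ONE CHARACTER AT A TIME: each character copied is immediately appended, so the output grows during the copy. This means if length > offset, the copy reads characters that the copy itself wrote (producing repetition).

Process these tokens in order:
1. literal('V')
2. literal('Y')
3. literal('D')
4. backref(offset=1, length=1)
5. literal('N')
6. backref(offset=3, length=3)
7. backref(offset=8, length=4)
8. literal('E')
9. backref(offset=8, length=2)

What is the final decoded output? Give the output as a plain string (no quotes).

Answer: VYDDNDDNVYDDEDD

Derivation:
Token 1: literal('V'). Output: "V"
Token 2: literal('Y'). Output: "VY"
Token 3: literal('D'). Output: "VYD"
Token 4: backref(off=1, len=1). Copied 'D' from pos 2. Output: "VYDD"
Token 5: literal('N'). Output: "VYDDN"
Token 6: backref(off=3, len=3). Copied 'DDN' from pos 2. Output: "VYDDNDDN"
Token 7: backref(off=8, len=4). Copied 'VYDD' from pos 0. Output: "VYDDNDDNVYDD"
Token 8: literal('E'). Output: "VYDDNDDNVYDDE"
Token 9: backref(off=8, len=2). Copied 'DD' from pos 5. Output: "VYDDNDDNVYDDEDD"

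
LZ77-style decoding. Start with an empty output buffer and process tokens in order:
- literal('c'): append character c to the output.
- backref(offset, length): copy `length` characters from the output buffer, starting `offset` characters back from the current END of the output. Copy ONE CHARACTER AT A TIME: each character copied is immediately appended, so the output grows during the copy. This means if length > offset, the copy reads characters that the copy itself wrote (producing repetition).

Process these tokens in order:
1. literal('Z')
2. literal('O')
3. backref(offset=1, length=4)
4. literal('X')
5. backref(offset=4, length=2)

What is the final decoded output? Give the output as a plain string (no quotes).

Token 1: literal('Z'). Output: "Z"
Token 2: literal('O'). Output: "ZO"
Token 3: backref(off=1, len=4) (overlapping!). Copied 'OOOO' from pos 1. Output: "ZOOOOO"
Token 4: literal('X'). Output: "ZOOOOOX"
Token 5: backref(off=4, len=2). Copied 'OO' from pos 3. Output: "ZOOOOOXOO"

Answer: ZOOOOOXOO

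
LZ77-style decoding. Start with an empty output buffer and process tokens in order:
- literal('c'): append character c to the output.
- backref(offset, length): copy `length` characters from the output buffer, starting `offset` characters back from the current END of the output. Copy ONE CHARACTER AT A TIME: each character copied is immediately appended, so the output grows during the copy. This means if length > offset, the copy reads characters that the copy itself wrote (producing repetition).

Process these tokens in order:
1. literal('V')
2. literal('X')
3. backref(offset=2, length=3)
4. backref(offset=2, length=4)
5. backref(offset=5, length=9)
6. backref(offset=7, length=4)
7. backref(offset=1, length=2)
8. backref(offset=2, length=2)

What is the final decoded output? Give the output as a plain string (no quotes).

Answer: VXVXVXVXVVXVXVVXVXVXVVVVVV

Derivation:
Token 1: literal('V'). Output: "V"
Token 2: literal('X'). Output: "VX"
Token 3: backref(off=2, len=3) (overlapping!). Copied 'VXV' from pos 0. Output: "VXVXV"
Token 4: backref(off=2, len=4) (overlapping!). Copied 'XVXV' from pos 3. Output: "VXVXVXVXV"
Token 5: backref(off=5, len=9) (overlapping!). Copied 'VXVXVVXVX' from pos 4. Output: "VXVXVXVXVVXVXVVXVX"
Token 6: backref(off=7, len=4). Copied 'VXVV' from pos 11. Output: "VXVXVXVXVVXVXVVXVXVXVV"
Token 7: backref(off=1, len=2) (overlapping!). Copied 'VV' from pos 21. Output: "VXVXVXVXVVXVXVVXVXVXVVVV"
Token 8: backref(off=2, len=2). Copied 'VV' from pos 22. Output: "VXVXVXVXVVXVXVVXVXVXVVVVVV"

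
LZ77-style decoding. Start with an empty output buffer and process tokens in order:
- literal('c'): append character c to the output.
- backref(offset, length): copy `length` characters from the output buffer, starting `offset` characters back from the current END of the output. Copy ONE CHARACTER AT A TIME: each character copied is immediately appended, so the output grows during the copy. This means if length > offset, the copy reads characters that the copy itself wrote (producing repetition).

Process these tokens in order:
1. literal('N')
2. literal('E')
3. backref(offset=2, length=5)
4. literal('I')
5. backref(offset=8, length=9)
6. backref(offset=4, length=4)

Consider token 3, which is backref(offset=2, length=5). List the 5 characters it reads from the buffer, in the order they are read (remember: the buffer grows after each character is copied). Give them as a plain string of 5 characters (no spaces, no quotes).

Token 1: literal('N'). Output: "N"
Token 2: literal('E'). Output: "NE"
Token 3: backref(off=2, len=5). Buffer before: "NE" (len 2)
  byte 1: read out[0]='N', append. Buffer now: "NEN"
  byte 2: read out[1]='E', append. Buffer now: "NENE"
  byte 3: read out[2]='N', append. Buffer now: "NENEN"
  byte 4: read out[3]='E', append. Buffer now: "NENENE"
  byte 5: read out[4]='N', append. Buffer now: "NENENEN"

Answer: NENEN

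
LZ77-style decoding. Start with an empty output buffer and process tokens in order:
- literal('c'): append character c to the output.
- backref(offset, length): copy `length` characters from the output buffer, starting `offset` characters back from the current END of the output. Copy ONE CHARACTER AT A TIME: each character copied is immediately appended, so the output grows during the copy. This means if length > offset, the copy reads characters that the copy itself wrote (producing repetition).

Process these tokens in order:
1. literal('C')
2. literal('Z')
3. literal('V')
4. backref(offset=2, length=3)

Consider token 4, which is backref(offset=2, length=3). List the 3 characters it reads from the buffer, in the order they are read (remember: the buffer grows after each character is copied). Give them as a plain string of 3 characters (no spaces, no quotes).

Token 1: literal('C'). Output: "C"
Token 2: literal('Z'). Output: "CZ"
Token 3: literal('V'). Output: "CZV"
Token 4: backref(off=2, len=3). Buffer before: "CZV" (len 3)
  byte 1: read out[1]='Z', append. Buffer now: "CZVZ"
  byte 2: read out[2]='V', append. Buffer now: "CZVZV"
  byte 3: read out[3]='Z', append. Buffer now: "CZVZVZ"

Answer: ZVZ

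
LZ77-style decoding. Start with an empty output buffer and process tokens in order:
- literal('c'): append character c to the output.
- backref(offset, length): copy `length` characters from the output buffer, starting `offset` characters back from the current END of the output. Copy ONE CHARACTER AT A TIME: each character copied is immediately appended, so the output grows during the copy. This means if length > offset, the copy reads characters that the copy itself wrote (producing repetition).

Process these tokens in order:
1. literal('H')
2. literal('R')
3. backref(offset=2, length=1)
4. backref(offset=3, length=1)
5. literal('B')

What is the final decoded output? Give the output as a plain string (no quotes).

Answer: HRHHB

Derivation:
Token 1: literal('H'). Output: "H"
Token 2: literal('R'). Output: "HR"
Token 3: backref(off=2, len=1). Copied 'H' from pos 0. Output: "HRH"
Token 4: backref(off=3, len=1). Copied 'H' from pos 0. Output: "HRHH"
Token 5: literal('B'). Output: "HRHHB"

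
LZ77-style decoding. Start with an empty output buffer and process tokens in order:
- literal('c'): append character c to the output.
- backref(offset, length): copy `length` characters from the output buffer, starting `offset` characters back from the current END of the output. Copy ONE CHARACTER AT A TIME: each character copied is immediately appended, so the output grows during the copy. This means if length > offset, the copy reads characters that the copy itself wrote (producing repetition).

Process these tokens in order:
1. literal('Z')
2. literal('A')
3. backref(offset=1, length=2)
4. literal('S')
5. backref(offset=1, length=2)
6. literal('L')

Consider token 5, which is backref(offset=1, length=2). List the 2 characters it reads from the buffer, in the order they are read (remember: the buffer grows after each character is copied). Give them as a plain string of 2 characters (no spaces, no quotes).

Token 1: literal('Z'). Output: "Z"
Token 2: literal('A'). Output: "ZA"
Token 3: backref(off=1, len=2) (overlapping!). Copied 'AA' from pos 1. Output: "ZAAA"
Token 4: literal('S'). Output: "ZAAAS"
Token 5: backref(off=1, len=2). Buffer before: "ZAAAS" (len 5)
  byte 1: read out[4]='S', append. Buffer now: "ZAAASS"
  byte 2: read out[5]='S', append. Buffer now: "ZAAASSS"

Answer: SS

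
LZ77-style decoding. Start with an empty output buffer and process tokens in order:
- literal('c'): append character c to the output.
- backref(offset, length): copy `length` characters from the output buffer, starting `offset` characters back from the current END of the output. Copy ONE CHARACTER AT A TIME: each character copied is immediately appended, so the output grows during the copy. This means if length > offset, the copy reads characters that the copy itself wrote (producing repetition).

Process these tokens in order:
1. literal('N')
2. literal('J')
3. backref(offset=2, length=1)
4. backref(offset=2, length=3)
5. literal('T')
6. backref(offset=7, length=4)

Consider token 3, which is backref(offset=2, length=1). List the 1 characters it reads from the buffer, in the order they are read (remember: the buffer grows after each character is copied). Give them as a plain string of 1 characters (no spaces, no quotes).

Token 1: literal('N'). Output: "N"
Token 2: literal('J'). Output: "NJ"
Token 3: backref(off=2, len=1). Buffer before: "NJ" (len 2)
  byte 1: read out[0]='N', append. Buffer now: "NJN"

Answer: N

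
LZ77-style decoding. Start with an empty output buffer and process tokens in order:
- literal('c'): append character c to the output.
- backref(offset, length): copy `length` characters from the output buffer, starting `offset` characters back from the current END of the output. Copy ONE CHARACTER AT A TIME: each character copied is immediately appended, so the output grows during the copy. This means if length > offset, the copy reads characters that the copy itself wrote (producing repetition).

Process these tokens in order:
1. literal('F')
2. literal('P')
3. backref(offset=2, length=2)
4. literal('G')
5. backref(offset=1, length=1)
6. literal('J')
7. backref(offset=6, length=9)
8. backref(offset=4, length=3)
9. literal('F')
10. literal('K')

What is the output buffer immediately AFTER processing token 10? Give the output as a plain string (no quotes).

Token 1: literal('F'). Output: "F"
Token 2: literal('P'). Output: "FP"
Token 3: backref(off=2, len=2). Copied 'FP' from pos 0. Output: "FPFP"
Token 4: literal('G'). Output: "FPFPG"
Token 5: backref(off=1, len=1). Copied 'G' from pos 4. Output: "FPFPGG"
Token 6: literal('J'). Output: "FPFPGGJ"
Token 7: backref(off=6, len=9) (overlapping!). Copied 'PFPGGJPFP' from pos 1. Output: "FPFPGGJPFPGGJPFP"
Token 8: backref(off=4, len=3). Copied 'JPF' from pos 12. Output: "FPFPGGJPFPGGJPFPJPF"
Token 9: literal('F'). Output: "FPFPGGJPFPGGJPFPJPFF"
Token 10: literal('K'). Output: "FPFPGGJPFPGGJPFPJPFFK"

Answer: FPFPGGJPFPGGJPFPJPFFK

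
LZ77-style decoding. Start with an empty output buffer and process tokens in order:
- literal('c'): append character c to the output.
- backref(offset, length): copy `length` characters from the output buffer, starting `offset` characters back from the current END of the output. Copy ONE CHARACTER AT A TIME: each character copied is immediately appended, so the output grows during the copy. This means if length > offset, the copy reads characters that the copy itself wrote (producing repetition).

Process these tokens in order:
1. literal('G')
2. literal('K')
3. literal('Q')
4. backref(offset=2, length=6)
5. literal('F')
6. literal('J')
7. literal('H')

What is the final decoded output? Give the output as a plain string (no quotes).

Token 1: literal('G'). Output: "G"
Token 2: literal('K'). Output: "GK"
Token 3: literal('Q'). Output: "GKQ"
Token 4: backref(off=2, len=6) (overlapping!). Copied 'KQKQKQ' from pos 1. Output: "GKQKQKQKQ"
Token 5: literal('F'). Output: "GKQKQKQKQF"
Token 6: literal('J'). Output: "GKQKQKQKQFJ"
Token 7: literal('H'). Output: "GKQKQKQKQFJH"

Answer: GKQKQKQKQFJH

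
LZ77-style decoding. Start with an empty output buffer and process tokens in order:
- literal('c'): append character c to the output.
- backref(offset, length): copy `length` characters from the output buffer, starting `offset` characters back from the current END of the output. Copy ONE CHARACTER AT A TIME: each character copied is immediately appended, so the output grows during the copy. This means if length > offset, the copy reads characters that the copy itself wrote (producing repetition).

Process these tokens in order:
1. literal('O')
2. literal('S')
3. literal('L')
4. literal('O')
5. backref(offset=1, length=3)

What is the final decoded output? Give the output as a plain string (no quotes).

Token 1: literal('O'). Output: "O"
Token 2: literal('S'). Output: "OS"
Token 3: literal('L'). Output: "OSL"
Token 4: literal('O'). Output: "OSLO"
Token 5: backref(off=1, len=3) (overlapping!). Copied 'OOO' from pos 3. Output: "OSLOOOO"

Answer: OSLOOOO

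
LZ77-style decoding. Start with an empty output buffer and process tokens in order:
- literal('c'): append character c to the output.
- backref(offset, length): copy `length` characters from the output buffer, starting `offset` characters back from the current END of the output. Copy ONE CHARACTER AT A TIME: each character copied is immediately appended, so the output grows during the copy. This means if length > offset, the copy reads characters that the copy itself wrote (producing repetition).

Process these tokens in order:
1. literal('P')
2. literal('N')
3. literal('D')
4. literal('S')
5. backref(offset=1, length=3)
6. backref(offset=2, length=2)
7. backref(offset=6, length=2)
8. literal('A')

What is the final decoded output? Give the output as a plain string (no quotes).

Answer: PNDSSSSSSSSA

Derivation:
Token 1: literal('P'). Output: "P"
Token 2: literal('N'). Output: "PN"
Token 3: literal('D'). Output: "PND"
Token 4: literal('S'). Output: "PNDS"
Token 5: backref(off=1, len=3) (overlapping!). Copied 'SSS' from pos 3. Output: "PNDSSSS"
Token 6: backref(off=2, len=2). Copied 'SS' from pos 5. Output: "PNDSSSSSS"
Token 7: backref(off=6, len=2). Copied 'SS' from pos 3. Output: "PNDSSSSSSSS"
Token 8: literal('A'). Output: "PNDSSSSSSSSA"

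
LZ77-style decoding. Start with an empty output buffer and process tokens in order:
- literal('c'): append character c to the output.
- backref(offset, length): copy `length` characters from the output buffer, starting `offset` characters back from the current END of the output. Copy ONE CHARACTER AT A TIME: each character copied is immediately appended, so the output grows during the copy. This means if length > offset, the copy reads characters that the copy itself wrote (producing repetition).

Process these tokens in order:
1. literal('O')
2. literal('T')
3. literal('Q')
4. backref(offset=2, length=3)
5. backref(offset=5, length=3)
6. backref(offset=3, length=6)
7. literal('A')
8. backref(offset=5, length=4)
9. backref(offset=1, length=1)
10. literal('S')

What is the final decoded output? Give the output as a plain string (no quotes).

Token 1: literal('O'). Output: "O"
Token 2: literal('T'). Output: "OT"
Token 3: literal('Q'). Output: "OTQ"
Token 4: backref(off=2, len=3) (overlapping!). Copied 'TQT' from pos 1. Output: "OTQTQT"
Token 5: backref(off=5, len=3). Copied 'TQT' from pos 1. Output: "OTQTQTTQT"
Token 6: backref(off=3, len=6) (overlapping!). Copied 'TQTTQT' from pos 6. Output: "OTQTQTTQTTQTTQT"
Token 7: literal('A'). Output: "OTQTQTTQTTQTTQTA"
Token 8: backref(off=5, len=4). Copied 'TTQT' from pos 11. Output: "OTQTQTTQTTQTTQTATTQT"
Token 9: backref(off=1, len=1). Copied 'T' from pos 19. Output: "OTQTQTTQTTQTTQTATTQTT"
Token 10: literal('S'). Output: "OTQTQTTQTTQTTQTATTQTTS"

Answer: OTQTQTTQTTQTTQTATTQTTS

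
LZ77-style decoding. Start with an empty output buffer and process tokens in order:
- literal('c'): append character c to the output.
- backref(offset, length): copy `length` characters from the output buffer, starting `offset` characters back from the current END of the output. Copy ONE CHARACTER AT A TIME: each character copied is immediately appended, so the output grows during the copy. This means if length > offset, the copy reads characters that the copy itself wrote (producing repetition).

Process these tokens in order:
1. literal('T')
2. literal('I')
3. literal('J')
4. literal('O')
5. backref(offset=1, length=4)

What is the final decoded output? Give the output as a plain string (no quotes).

Token 1: literal('T'). Output: "T"
Token 2: literal('I'). Output: "TI"
Token 3: literal('J'). Output: "TIJ"
Token 4: literal('O'). Output: "TIJO"
Token 5: backref(off=1, len=4) (overlapping!). Copied 'OOOO' from pos 3. Output: "TIJOOOOO"

Answer: TIJOOOOO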